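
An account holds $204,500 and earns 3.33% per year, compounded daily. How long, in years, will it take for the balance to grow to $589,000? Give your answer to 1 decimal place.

31.8 years

We need (1 + 0.0000912329)^(365t) = 2.8802, so 365t = ln 2.8802 / ln 1.000091 ≈ 11595.6714.
t ≈ 11595.6714/365 = 31.7690 years.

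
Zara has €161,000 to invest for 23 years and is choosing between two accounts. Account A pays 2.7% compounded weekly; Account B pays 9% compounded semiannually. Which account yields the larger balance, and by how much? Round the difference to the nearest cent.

A: (1 + 0.027/52)^1196 ≈ 1.86048802926, so 161,000 × 1.86048802926 ≈ 299,538.5727.
B: (1 + 0.045)^46 ≈ 7.57441960889, so 161,000 × 7.57441960889 ≈ 1,219,481.5570.
Difference ≈ 919,942.9843 in favor of B.

Account B, by €919,942.98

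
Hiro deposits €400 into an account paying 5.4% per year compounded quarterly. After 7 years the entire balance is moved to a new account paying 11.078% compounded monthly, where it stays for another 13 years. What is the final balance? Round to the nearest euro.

€2,442

Phase 1: 400·(1 + 0.0135)^28 ≈ 582.2709.
Phase 2: 582.2709·(1 + 0.11078/12)^156 ≈ 2,441.7468.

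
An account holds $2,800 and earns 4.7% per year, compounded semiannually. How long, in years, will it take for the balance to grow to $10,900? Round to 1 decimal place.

We need (1 + 0.0235)^(2t) = 3.8929, so 2t = ln 3.8929 / ln 1.0235 ≈ 58.5128.
t ≈ 58.5128/2 = 29.2564 years.

29.3 years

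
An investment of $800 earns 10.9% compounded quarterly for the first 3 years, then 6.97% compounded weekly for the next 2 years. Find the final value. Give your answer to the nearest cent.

$1,269.71

After 3 years at 10.9%: 800 × 1.380746017 ≈ 1,104.5968.
Then 2 years at 6.97%: 1,104.5968 × 1.149476543 ≈ 1,269.7081.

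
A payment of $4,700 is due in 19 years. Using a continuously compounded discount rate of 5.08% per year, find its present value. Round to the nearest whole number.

$1,790

P = A·e^(−rt) = 4,700·e^(−0.9652).
e^(−0.9652) ≈ 0.3809070107, so P ≈ 1,790.2630.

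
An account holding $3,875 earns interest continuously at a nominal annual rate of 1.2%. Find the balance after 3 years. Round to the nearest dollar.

$4,017

A = P·e^(rt) = 3,875·e^(0.012·3) = 3,875·e^0.036.
e^0.036 ≈ 1.036655846, so A ≈ 4,017.0414.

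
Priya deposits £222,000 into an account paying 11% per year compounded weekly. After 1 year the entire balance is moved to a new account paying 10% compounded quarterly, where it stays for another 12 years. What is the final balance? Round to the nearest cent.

£810,625.85

Phase 1: 222,000·(1 + 0.11/52)^52 ≈ 247,784.9417.
Phase 2: 247,784.9417·(1 + 0.025)^48 ≈ 810,625.8502.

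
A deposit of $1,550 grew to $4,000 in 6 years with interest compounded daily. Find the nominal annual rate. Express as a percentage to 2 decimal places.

15.80%

(1 + r/365)^2190 = 4,000/1,550 = 2.58065.
1 + r/365 = 2.58065^(1/2190) ≈ 1.000433, so r/365 ≈ 0.000432988.
r ≈ 365·0.000432988 = 15.80408%.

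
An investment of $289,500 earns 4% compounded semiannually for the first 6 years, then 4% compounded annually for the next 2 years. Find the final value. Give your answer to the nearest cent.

Phase 1: 289,500·(1 + 0.02)^12 ≈ 367,155.9995.
Phase 2: 367,155.9995·(1 + 0.04)^2 ≈ 397,115.9291.

$397,115.93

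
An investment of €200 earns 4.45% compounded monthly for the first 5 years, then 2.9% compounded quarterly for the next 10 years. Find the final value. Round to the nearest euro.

After 5 years at 4.45%: 200 × 1.24868184 ≈ 249.7364.
Then 10 years at 2.9%: 249.7364 × 1.33503005 ≈ 333.4056.

€333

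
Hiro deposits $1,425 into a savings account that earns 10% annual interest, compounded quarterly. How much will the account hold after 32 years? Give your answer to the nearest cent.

Growth factor = (1 + 0.025)^128 ≈ 23.586025848.
A ≈ 1,425 × 23.586025848 ≈ 33,610.0868.

$33,610.09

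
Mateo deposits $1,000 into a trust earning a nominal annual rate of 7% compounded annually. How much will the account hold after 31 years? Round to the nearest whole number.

$8,145

Growth factor = (1 + 0.07)^31 ≈ 8.145112896.
A ≈ 1,000 × 8.145112896 ≈ 8,145.1129.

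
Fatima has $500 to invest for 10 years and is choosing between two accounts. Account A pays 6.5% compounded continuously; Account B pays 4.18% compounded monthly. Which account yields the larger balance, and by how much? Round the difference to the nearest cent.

Account A, by $198.86

A: e^(0.065·10) = e^0.65 ≈ 1.91554083, so 500 × 1.91554083 ≈ 957.7704.
B: (1 + 0.0418/12)^120 ≈ 1.51781784, so 500 × 1.51781784 ≈ 758.9089.
Difference ≈ 198.8615 in favor of A.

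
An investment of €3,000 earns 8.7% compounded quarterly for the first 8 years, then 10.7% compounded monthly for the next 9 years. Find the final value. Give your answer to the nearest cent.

€15,578.37

Phase 1: 3,000·(1 + 0.02175)^32 ≈ 5,972.4145.
Phase 2: 5,972.4145·(1 + 0.107/12)^108 ≈ 15,578.3676.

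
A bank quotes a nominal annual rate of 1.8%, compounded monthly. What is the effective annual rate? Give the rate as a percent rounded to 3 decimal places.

One year is 12 periods at 0.0015 each: (1 + 0.0015)^12 ≈ 1.018149.
EAR = 1.018149 − 1 ≈ 1.81492%.

1.815%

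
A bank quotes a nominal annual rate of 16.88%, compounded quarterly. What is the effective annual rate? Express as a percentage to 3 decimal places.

EAR = (1 + 16.88%/4)^4 − 1 = (1 + 0.0422)^4 − 1.
(1 + 0.0422)^4 ≈ 1.179789, so EAR ≈ 17.97888%.

17.979%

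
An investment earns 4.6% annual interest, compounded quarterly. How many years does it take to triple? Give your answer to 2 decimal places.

(1 + 0.0115)^(4t) = 3.
4t = ln 3 / ln(1 + 0.0115) ≈ 1.0986/0.0114344 ≈ 96.0798.
t ≈ 24.0199.

24.02 years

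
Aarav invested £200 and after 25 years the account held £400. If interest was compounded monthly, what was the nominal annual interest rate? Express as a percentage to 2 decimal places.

2.78%

The 300-period growth factor is 400/200 = 2.
r/12 = 2^(1/300) − 1 ≈ 0.00231316, so r ≈ 12·0.00231316 = 2.77579%.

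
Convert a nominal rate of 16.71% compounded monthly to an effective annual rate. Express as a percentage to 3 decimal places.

EAR = (1 + 16.71%/12)^12 − 1 = (1 + 0.013925)^12 − 1.
(1 + 0.013925)^12 ≈ 1.180511, so EAR ≈ 18.05108%.

18.051%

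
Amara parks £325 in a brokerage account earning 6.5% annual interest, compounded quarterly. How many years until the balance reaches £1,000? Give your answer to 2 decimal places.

(1 + 0.01625)^(4t) = 1,000/325 = 3.0769.
4t·ln(1 + 0.01625) = ln(3.0769); 4t = 1.1239/0.0161194 ≈ 69.7254.
t ≈ 17.4313 years.

17.43 years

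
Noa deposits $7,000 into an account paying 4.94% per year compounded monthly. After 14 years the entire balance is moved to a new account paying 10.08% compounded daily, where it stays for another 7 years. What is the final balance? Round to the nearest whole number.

After 14 years at 4.94%: 7,000 × 1.9940751352 ≈ 13,958.5259.
Then 7 years at 10.08%: 13,958.5259 × 2.0248640999 ≈ 28,264.1181.

$28,264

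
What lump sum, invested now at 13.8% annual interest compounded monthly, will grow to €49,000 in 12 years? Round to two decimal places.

€9,442.96

Periodic rate = 13.8%/12 = 0.0115; 144 periods.
P = 49,000/(1 + 0.0115)^144 ≈ 49,000/5.1890486612 ≈ 9,442.9641.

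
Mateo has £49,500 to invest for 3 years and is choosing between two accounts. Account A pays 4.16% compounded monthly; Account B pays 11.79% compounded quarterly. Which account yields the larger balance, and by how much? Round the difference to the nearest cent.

Account B, by £14,077.17

Account A growth factor: (1 + 0.0416/12)^36 ≈ 1.1326773637; balance ≈ 56,067.5295.
Account B growth factor: (1 + 0.029475)^12 ≈ 1.4170646195; balance ≈ 70,144.6987.
Account B is larger by 14,077.1692.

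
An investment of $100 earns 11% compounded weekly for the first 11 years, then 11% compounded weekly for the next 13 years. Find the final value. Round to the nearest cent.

After 11 years at 11%: 100 × 3.349201618 ≈ 334.9202.
Then 13 years at 11%: 334.9202 × 4.172392572 ≈ 1,397.4184.

$1,397.42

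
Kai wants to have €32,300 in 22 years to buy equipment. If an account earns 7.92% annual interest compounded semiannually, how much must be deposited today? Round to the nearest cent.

€5,849.07

Growth factor = (1 + 0.0396)^44 ≈ 5.5222481258.
P = 32,300/5.5222481258 ≈ 5,849.0671.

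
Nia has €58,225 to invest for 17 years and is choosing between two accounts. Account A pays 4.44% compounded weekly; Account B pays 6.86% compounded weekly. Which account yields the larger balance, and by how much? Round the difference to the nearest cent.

Account B, by €62,929.89

Account A growth factor: (1 + 0.0444/52)^884 ≈ 2.12650107614; balance ≈ 123,815.5252.
Account B growth factor: (1 + 0.0686/52)^884 ≈ 3.20730632065; balance ≈ 186,745.4105.
Account B is larger by 62,929.8854.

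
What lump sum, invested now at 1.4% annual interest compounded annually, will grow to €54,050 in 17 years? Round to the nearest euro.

€42,673

Growth factor = (1 + 0.014)^17 ≈ 1.2666167734.
P = 54,050/1.2666167734 ≈ 42,672.7335.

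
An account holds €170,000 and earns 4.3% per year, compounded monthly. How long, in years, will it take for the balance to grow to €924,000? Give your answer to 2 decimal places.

39.44 years

We need (1 + 0.00358333)^(12t) = 5.4353, so 12t = ln 5.4353 / ln 1.003583 ≈ 473.2870.
t ≈ 473.2870/12 = 39.4406 years.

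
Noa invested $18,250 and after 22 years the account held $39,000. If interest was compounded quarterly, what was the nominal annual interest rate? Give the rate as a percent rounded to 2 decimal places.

3.47%

The 88-period growth factor is 39,000/18,250 = 2.13699.
r/4 = 2.13699^(1/88) − 1 ≈ 0.00866685, so r ≈ 4·0.00866685 = 3.46674%.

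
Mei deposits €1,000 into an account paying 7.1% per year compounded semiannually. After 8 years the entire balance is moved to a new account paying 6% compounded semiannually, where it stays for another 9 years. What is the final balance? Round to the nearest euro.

€2,975

Phase 1: 1,000·(1 + 0.0355)^16 ≈ 1,747.4375.
Phase 2: 1,747.4375·(1 + 0.03)^18 ≈ 2,974.8954.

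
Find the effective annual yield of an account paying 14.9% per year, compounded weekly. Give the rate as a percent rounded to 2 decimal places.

16.04%

One year is 52 periods at 0.00286538 each: (1 + 0.00286538)^52 ≈ 1.160426.
EAR = 1.160426 − 1 ≈ 16.04257%.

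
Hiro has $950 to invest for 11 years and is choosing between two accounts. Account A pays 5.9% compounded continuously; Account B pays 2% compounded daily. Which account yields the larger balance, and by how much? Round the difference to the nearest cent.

A: e^(0.059·11) = e^0.649 ≈ 1.913626246, so 950 × 1.913626246 ≈ 1,817.9449.
B: (1 + 0.02/365)^4015 ≈ 1.24606922, so 950 × 1.24606922 ≈ 1,183.7658.
Difference ≈ 634.1792 in favor of A.

Account A, by $634.18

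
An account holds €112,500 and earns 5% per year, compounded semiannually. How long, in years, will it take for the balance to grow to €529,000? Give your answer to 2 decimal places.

(1 + 0.025)^(2t) = 529,000/112,500 = 4.7022.
2t·ln(1 + 0.025) = ln(4.7022); 2t = 1.548/0.0246926 ≈ 62.6922.
t ≈ 31.3461 years.

31.35 years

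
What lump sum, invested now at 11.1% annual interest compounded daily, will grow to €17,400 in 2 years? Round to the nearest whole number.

Periodic rate = 11.1%/365 = 0.00030411; 730 periods.
P = 17,400/(1 + 0.111/365)^730 ≈ 17,400/1.2485292401 ≈ 13,936.3977.

€13,936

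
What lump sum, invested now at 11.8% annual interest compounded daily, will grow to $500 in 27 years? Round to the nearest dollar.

Periodic rate = 11.8%/365 = 0.000323288; 9855 periods.
P = 500/(1 + 0.118/365)^9855 ≈ 500/24.1790151 ≈ 20.6791.

$21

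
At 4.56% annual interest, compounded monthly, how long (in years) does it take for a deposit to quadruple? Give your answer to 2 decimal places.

30.46 years

(1 + 0.0038)^(12t) = 4.
12t = ln 4 / ln(1 + 0.0038) ≈ 1.3863/0.0037928 ≈ 365.5070.
t ≈ 30.4589.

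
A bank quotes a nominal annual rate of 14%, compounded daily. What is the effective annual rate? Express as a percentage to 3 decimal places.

15.024%

EAR = (1 + 14%/365)^365 − 1 = (1 + 0.000383562)^365 − 1.
(1 + 0.000383562)^365 ≈ 1.150243, so EAR ≈ 15.02429%.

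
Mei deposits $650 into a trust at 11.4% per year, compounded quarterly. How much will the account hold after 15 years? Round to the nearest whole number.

$3,509

Periodic rate = 11.4%/4 = 0.0285; periods = 4·15 = 60.
A = 650·(1 + 0.0285)^60 ≈ 650·5.398309271 ≈ 3,508.9010.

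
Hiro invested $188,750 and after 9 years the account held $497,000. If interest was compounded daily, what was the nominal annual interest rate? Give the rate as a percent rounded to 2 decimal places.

(1 + r/365)^3285 = 497,000/188,750 = 2.63311.
1 + r/365 = 2.63311^(1/3285) ≈ 1.000295, so r/365 ≈ 0.000294767.
r ≈ 365·0.000294767 = 10.75899%.

10.76%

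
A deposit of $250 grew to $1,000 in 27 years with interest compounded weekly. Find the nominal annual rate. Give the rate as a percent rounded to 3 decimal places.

5.137%

(1 + r/52)^1404 = 1,000/250 = 4.
1 + r/52 = 4^(1/1404) ≈ 1.000988, so r/52 ≈ 0.000987877.
r ≈ 52·0.000987877 = 5.13696%.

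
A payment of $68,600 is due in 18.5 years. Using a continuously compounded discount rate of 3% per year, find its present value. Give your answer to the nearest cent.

$39,381.36

P = A·e^(−rt) = 68,600·e^(−0.555).
e^(−0.555) ≈ 0.5740722612, so P ≈ 39,381.3571.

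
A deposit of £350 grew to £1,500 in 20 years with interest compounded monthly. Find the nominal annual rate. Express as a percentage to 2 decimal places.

7.30%

(1 + r/12)^240 = 1,500/350 = 4.28571.
1 + r/12 = 4.28571^(1/240) ≈ 1.006082, so r/12 ≈ 0.00608212.
r ≈ 12·0.00608212 = 7.29854%.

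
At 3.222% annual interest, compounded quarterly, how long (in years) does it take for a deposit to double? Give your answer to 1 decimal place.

(1 + 0.008055)^(4t) = 2.
4t = ln 2 / ln(1 + 0.008055) ≈ 0.69315/0.00802273 ≈ 86.3979.
t ≈ 21.5995.

21.6 years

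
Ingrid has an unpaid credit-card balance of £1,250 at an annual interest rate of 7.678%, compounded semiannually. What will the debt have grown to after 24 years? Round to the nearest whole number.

£7,625

Growth factor = (1 + 0.03839)^48 ≈ 6.099635179.
A ≈ 1,250 × 6.099635179 ≈ 7,624.5440.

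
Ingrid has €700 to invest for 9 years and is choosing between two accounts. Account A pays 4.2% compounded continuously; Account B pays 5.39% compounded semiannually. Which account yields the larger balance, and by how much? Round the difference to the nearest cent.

Account B, by €108.20

Account A growth factor: e^(0.042·9) = e^0.378 ≈ 1.459362943; balance ≈ 1,021.5541.
Account B growth factor: (1 + 0.02695)^18 ≈ 1.613940004; balance ≈ 1,129.7580.
Account B is larger by 108.2039.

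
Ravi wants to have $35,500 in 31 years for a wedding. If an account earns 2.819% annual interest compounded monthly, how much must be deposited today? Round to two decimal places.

Growth factor = (1 + 0.02819/12)^372 ≈ 2.3937595131.
P = 35,500/2.3937595131 ≈ 14,830.2283.

$14,830.23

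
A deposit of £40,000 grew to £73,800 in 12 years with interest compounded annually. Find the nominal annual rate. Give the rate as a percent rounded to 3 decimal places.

5.236%

The 12-period growth factor is 73,800/40,000 = 1.845.
r = 1.845^(1/12) − 1 ≈ 0.0523649, i.e. 5.23649%.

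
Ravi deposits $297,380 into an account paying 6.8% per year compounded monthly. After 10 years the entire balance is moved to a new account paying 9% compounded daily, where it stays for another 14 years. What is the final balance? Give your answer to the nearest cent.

$2,065,104.37

Phase 1: 297,380·(1 + 0.068/12)^120 ≈ 585,866.1575.
Phase 2: 585,866.1575·(1 + 0.09/365)^5110 ≈ 2,065,104.3698.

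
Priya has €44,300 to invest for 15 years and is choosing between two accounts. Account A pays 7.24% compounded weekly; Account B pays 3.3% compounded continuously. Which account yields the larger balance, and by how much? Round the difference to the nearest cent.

Account A, by €58,461.19

Account A growth factor: (1 + 0.0724/52)^780 ≈ 2.96016401696; balance ≈ 131,135.2660.
Account B growth factor: e^(0.033·15) = e^0.495 ≈ 1.6404982391; balance ≈ 72,674.0720.
Account A is larger by 58,461.1940.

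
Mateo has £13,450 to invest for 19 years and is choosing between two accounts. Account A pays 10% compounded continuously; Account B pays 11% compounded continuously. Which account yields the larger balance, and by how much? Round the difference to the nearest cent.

A: e^(0.1·19) = e^1.9 ≈ 6.6858944423, so 13,450 × 6.6858944423 ≈ 89,925.2802.
B: e^(0.11·19) = e^2.09 ≈ 8.08491516431, so 13,450 × 8.08491516431 ≈ 108,742.1090.
Difference ≈ 18,816.8287 in favor of B.

Account B, by £18,816.83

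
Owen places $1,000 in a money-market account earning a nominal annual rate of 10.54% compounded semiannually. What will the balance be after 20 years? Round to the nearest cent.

$7,801.62

Growth factor = (1 + 0.0527)^40 ≈ 7.801622236.
A ≈ 1,000 × 7.801622236 ≈ 7,801.6222.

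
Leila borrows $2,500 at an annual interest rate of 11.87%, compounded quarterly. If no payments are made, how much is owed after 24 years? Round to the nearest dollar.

Growth factor = (1 + 0.029675)^96 ≈ 16.565943194.
A ≈ 2,500 × 16.565943194 ≈ 41,414.8580.

$41,415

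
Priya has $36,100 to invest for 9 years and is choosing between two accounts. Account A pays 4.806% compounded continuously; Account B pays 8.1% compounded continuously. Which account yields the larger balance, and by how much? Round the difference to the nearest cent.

Account B, by $19,199.40

Account A growth factor: e^(0.04806·9) = e^0.43254 ≈ 1.5411671207; balance ≈ 55,636.1331.
Account B growth factor: e^(0.081·9) = e^0.729 ≈ 2.0730065643; balance ≈ 74,835.5370.
Account B is larger by 19,199.4039.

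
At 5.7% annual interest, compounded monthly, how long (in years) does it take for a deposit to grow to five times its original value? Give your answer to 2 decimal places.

(1 + 0.00475)^(12t) = 5.
12t = ln 5 / ln(1 + 0.00475) ≈ 1.6094/0.00473875 ≈ 339.6331.
t ≈ 28.3028.

28.30 years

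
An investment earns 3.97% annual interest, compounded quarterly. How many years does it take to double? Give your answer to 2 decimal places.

17.55 years

(1 + 0.009925)^(4t) = 2.
4t = ln 2 / ln(1 + 0.009925) ≈ 0.69315/0.00987607 ≈ 70.1845.
t ≈ 17.5461.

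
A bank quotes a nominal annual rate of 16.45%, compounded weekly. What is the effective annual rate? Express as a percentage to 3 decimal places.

17.850%

EAR = (1 + 16.45%/52)^52 − 1 = (1 + 0.00316346)^52 − 1.
(1 + 0.00316346)^52 ≈ 1.178498, so EAR ≈ 17.84975%.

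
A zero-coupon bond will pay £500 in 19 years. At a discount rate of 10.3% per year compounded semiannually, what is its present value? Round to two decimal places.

Growth factor = (1 + 0.0515)^38 ≈ 6.74143772.
P = 500/6.74143772 ≈ 74.1682.

£74.17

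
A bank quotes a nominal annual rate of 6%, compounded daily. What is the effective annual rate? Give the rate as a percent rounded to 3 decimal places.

6.183%

One year is 365 periods at 0.000164384 each: (1 + 0.000164384)^365 ≈ 1.061831.
EAR = 1.061831 − 1 ≈ 6.18313%.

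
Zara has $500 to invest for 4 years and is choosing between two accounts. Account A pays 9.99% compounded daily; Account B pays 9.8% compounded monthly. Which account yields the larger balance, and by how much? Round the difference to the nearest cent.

Account A growth factor: (1 + 0.0999/365)^1460 ≈ 1.49114656; balance ≈ 745.5733.
Account B growth factor: (1 + 0.098/12)^48 ≈ 1.47758352; balance ≈ 738.7918.
Account A is larger by 6.7815.

Account A, by $6.78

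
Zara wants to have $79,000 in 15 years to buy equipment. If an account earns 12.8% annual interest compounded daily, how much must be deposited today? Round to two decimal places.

$11,585.85

Periodic rate = 12.8%/365 = 0.000350685; 5475 periods.
P = 79,000/(1 + 0.128/365)^5475 ≈ 79,000/6.8186630653 ≈ 11,585.8489.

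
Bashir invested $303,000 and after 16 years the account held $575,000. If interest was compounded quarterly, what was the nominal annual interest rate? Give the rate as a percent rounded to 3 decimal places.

(1 + r/4)^64 = 575,000/303,000 = 1.89769.
1 + r/4 = 1.89769^(1/64) ≈ 1.01006, so r/4 ≈ 0.0100602.
r ≈ 4·0.0100602 = 4.02409%.

4.024%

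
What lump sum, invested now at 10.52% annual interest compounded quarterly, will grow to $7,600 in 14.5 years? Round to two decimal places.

$1,686.17

Growth factor = (1 + 0.0263)^58 ≈ 4.507244075.
P = 7,600/4.507244075 ≈ 1,686.1745.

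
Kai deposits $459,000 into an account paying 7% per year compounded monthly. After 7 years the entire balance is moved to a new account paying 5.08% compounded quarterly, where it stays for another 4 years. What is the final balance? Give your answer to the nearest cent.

After 7 years at 7%: 459,000 × 1.62999405407 ≈ 748,167.2708.
Then 4 years at 5.08%: 748,167.2708 × 1.22375071814 ≈ 915,570.2350.

$915,570.23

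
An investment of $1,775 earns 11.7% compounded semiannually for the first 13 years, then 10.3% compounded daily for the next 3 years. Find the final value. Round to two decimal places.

$10,600.80

After 13 years at 11.7%: 1,775 × 4.3849275411 ≈ 7,783.2464.
Then 3 years at 10.3%: 7,783.2464 × 1.3620029989 ≈ 10,600.8049.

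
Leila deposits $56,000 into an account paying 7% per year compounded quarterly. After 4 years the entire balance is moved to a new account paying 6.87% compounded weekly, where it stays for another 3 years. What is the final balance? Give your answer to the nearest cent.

$90,821.30

Phase 1: 56,000·(1 + 0.0175)^16 ≈ 73,916.0437.
Phase 2: 73,916.0437·(1 + 0.0687/52)^156 ≈ 90,821.3036.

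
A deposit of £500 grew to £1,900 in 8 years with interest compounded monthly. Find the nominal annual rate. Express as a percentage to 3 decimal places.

16.804%

(1 + r/12)^96 = 1,900/500 = 3.8.
1 + r/12 = 3.8^(1/96) ≈ 1.014003, so r/12 ≈ 0.0140034.
r ≈ 12·0.0140034 = 16.80408%.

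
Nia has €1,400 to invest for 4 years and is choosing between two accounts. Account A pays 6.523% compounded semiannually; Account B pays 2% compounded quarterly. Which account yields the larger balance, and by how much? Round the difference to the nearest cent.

Account A, by €293.52

Account A growth factor: (1 + 0.032615)^8 ≈ 1.292728833; balance ≈ 1,809.8204.
Account B growth factor: (1 + 0.005)^16 ≈ 1.083071151; balance ≈ 1,516.2996.
Account A is larger by 293.5208.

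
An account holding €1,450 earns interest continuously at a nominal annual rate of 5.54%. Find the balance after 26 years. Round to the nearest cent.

€6,122.46

A = P·e^(rt) = 1,450·e^(0.0554·26) = 1,450·e^1.4404.
e^1.4404 ≈ 4.222384433, so A ≈ 6,122.4574.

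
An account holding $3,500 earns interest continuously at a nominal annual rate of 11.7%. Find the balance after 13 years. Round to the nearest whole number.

A = P·e^(rt) = 3,500·e^(0.117·13) = 3,500·e^1.521.
e^1.521 ≈ 4.5767997072, so A ≈ 16,018.7990.

$16,019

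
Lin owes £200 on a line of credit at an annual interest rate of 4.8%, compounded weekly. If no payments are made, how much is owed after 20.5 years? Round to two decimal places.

Periodic rate = 4.8%/52 = 0.000923077; periods = 52·20.5 = 1066.
A = 200·(1 + 0.048/52)^1066 ≈ 200·2.67392151 ≈ 534.7843.

£534.78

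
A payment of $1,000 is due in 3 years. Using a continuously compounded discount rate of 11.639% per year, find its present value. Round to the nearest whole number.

P = A·e^(−rt) = 1,000·e^(−0.34917).
e^(−0.34917) ≈ 0.705273224, so P ≈ 705.2732.

$705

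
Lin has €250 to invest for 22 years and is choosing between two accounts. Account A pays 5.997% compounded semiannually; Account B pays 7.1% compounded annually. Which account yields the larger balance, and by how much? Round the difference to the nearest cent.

A: (1 + 0.029985)^44 ≈ 3.66910043, so 250 × 3.66910043 ≈ 917.2751.
B: (1 + 0.071)^22 ≈ 4.522393605, so 250 × 4.522393605 ≈ 1,130.5984.
Difference ≈ 213.3233 in favor of B.

Account B, by €213.32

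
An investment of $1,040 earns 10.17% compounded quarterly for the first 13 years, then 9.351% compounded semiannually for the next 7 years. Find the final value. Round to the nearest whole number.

$7,276

Phase 1: 1,040·(1 + 0.025425)^52 ≈ 3,837.3924.
Phase 2: 3,837.3924·(1 + 0.046755)^14 ≈ 7,275.5667.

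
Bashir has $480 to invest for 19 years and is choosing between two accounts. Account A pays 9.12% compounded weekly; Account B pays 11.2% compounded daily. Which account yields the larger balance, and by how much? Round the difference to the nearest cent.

Account B, by $1,318.76

Account A growth factor: (1 + 0.0912/52)^988 ≈ 5.647891231; balance ≈ 2,710.9878.
Account B growth factor: (1 + 0.112/365)^6935 ≈ 8.395313043; balance ≈ 4,029.7503.
Account B is larger by 1,318.7625.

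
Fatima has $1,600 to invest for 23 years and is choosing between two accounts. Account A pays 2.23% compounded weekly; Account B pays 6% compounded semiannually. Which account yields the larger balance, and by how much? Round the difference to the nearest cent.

Account B, by $3,560.16

Account A growth factor: (1 + 0.0223/52)^1196 ≈ 1.669943935; balance ≈ 2,671.9103.
Account B growth factor: (1 + 0.03)^46 ≈ 3.895043717; balance ≈ 6,232.0699.
Account B is larger by 3,560.1597.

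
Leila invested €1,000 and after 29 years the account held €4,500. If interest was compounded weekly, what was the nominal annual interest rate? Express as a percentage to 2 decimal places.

5.19%

(1 + r/52)^1508 = 4,500/1,000 = 4.5.
1 + r/52 = 4.5^(1/1508) ≈ 1.000998, so r/52 ≈ 0.000997896.
r ≈ 52·0.000997896 = 5.18906%.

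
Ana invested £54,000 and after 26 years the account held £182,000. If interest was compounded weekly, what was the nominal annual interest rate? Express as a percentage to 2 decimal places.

(1 + r/52)^1352 = 182,000/54,000 = 3.37037.
1 + r/52 = 3.37037^(1/1352) ≈ 1.000899, so r/52 ≈ 0.000899089.
r ≈ 52·0.000899089 = 4.67526%.

4.68%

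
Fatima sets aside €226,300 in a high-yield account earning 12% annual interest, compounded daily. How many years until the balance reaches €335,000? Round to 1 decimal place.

3.3 years

(1 + 0.000328767)^(365t) = 335,000/226,300 = 1.4803.
365t·ln(1 + 0.000328767) = ln(1.4803); 365t = 0.39227/0.000328713 ≈ 1193.3476.
t ≈ 3.2694 years.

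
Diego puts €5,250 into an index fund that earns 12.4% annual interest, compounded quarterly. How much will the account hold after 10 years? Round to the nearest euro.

€17,804

Periodic rate = 12.4%/4 = 0.031; periods = 4·10 = 40.
A = 5,250·(1 + 0.031)^40 ≈ 5,250·3.3911469632 ≈ 17,803.5216.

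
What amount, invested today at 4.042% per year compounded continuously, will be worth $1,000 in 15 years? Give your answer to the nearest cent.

$545.36

P = A·e^(−rt) = 1,000·e^(−0.6063).
e^(−0.6063) ≈ 0.545364991, so P ≈ 545.3650.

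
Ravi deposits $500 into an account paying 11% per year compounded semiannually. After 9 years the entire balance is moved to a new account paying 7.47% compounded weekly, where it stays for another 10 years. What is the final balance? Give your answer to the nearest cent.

$2,765.03

After 9 years at 11%: 500 × 2.621466266 ≈ 1,310.7331.
Then 10 years at 7.47%: 1,310.7331 × 2.109527452 ≈ 2,765.0275.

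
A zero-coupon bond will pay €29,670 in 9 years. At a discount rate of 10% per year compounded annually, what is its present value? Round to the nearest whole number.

€12,583

Growth factor = (1 + 0.1)^9 ≈ 2.357947691.
P = 29,670/2.357947691 ≈ 12,582.9763.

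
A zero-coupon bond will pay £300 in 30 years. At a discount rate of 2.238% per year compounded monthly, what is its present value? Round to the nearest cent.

Growth factor = (1 + 0.001865)^360 ≈ 1.95575185.
P = 300/1.95575185 ≈ 153.3937.

£153.39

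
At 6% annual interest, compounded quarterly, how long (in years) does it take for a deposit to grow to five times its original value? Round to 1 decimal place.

27.0 years

(1 + 0.015)^(4t) = 5.
4t = ln 5 / ln(1 + 0.015) ≈ 1.6094/0.0148886 ≈ 108.0986.
t ≈ 27.0246.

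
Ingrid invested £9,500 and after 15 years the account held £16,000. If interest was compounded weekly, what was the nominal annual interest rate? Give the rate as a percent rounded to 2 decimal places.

(1 + r/52)^780 = 16,000/9,500 = 1.68421.
1 + r/52 = 1.68421^(1/780) ≈ 1.000669, so r/52 ≈ 0.000668553.
r ≈ 52·0.000668553 = 3.47647%.

3.48%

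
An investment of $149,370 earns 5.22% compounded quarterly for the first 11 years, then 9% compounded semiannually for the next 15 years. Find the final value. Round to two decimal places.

$989,716.60

Phase 1: 149,370·(1 + 0.01305)^44 ≈ 264,254.3469.
Phase 2: 264,254.3469·(1 + 0.045)^30 ≈ 989,716.5975.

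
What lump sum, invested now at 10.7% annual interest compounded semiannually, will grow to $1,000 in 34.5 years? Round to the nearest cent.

$27.43

Periodic rate = 10.7%/2 = 0.0535; 69 periods.
P = 1,000/(1 + 0.0535)^69 ≈ 1,000/36.4571954 ≈ 27.4294.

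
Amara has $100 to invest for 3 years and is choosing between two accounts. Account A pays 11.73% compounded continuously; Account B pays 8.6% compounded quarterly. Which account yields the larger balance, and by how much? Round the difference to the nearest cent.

Account A, by $13.10

A: e^(0.1173·3) = e^0.3519 ≈ 1.42176634, so 100 × 1.42176634 ≈ 142.1766.
B: (1 + 0.0215)^12 ≈ 1.29080444, so 100 × 1.29080444 ≈ 129.0804.
Difference ≈ 13.0962 in favor of A.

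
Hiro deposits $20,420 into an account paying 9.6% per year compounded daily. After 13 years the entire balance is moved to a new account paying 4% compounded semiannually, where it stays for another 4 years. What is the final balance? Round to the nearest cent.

After 13 years at 9.6%: 20,420 × 3.4827977022 ≈ 71,118.7291.
Then 4 years at 4%: 71,118.7291 × 1.171659381 ≈ 83,326.9261.

$83,326.93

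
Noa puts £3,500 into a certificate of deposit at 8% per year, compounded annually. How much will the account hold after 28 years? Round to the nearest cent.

£30,194.87

Annual rate = 8% = 0.08; years = 28.
A = 3,500·(1 + 0.08)^28 ≈ 3,500·8.6271063864 ≈ 30,194.8724.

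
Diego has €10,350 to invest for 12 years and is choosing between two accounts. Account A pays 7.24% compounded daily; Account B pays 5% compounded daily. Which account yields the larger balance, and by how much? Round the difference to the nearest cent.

A: (1 + 0.0724/365)^4380 ≈ 2.3838428907, so 10,350 × 2.3838428907 ≈ 24,672.7739.
B: (1 + 0.05/365)^4380 ≈ 1.8220439272, so 10,350 × 1.8220439272 ≈ 18,858.1546.
Difference ≈ 5,814.6193 in favor of A.

Account A, by €5,814.62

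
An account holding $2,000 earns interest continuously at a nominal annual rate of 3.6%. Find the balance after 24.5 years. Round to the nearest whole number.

$4,831

A = P·e^(rt) = 2,000·e^(0.036·24.5) = 2,000·e^0.882.
e^0.882 ≈ 2.415726331, so A ≈ 4,831.4527.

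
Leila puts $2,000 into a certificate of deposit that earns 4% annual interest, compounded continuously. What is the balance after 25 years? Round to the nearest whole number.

A = P·e^(rt) = 2,000·e^(0.04·25) = 2,000·e^1.
e^1 ≈ 2.718281828, so A ≈ 5,436.5637.

$5,437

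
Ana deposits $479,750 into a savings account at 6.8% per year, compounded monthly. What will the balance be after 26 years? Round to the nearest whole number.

Growth factor = (1 + 0.068/12)^312 ≈ 5.829956335724.
A ≈ 479,750 × 5.829956335724 ≈ 2,796,921.5521.

$2,796,922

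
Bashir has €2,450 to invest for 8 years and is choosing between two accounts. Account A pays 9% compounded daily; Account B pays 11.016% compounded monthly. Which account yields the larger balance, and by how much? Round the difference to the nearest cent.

Account B, by €857.62

Account A growth factor: (1 + 0.09/365)^2920 ≈ 2.054250883; balance ≈ 5,032.9147.
Account B growth factor: (1 + 0.00918)^96 ≈ 2.404301708; balance ≈ 5,890.5392.
Account B is larger by 857.6245.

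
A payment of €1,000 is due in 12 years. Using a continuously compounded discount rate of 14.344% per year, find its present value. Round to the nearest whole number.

€179

P = A·e^(−rt) = 1,000·e^(−1.72128).
e^(−1.72128) ≈ 0.17883709, so P ≈ 178.8371.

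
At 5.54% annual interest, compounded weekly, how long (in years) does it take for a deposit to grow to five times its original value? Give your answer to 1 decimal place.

(1 + 0.00106538)^(52t) = 5.
52t = ln 5 / ln(1 + 0.00106538) ≈ 1.6094/0.00106482 ≈ 1511.4683.
t ≈ 29.0667.

29.1 years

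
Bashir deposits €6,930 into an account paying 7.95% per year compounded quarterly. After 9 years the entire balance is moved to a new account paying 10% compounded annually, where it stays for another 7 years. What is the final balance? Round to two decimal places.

€27,426.61

Phase 1: 6,930·(1 + 0.019875)^36 ≈ 14,074.1863.
Phase 2: 14,074.1863·(1 + 0.1)^7 ≈ 27,426.6075.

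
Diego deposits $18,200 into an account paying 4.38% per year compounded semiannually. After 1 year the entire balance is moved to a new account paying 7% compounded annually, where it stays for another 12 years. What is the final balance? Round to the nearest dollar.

$42,805

After 1 years at 4.38%: 18,200 × 1.04427961 ≈ 19,005.8889.
Then 12 years at 7%: 19,005.8889 × 2.252191589 ≈ 42,804.9031.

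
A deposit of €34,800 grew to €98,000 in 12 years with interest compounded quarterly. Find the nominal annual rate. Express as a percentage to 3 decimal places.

8.722%

(1 + r/4)^48 = 98,000/34,800 = 2.81609.
1 + r/4 = 2.81609^(1/48) ≈ 1.021804, so r/4 ≈ 0.0218041.
r ≈ 4·0.0218041 = 8.72164%.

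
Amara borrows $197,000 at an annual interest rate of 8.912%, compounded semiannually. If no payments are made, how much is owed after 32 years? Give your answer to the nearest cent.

$3,207,770.26

Periodic rate = 8.912%/2 = 0.04456; periods = 2·32 = 64.
A = 197,000·(1 + 0.04456)^64 ≈ 197,000·16.28309777559 ≈ 3,207,770.2618.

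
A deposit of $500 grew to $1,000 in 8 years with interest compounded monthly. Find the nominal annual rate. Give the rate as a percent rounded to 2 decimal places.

8.70%

(1 + r/12)^96 = 1,000/500 = 2.
1 + r/12 = 2^(1/96) ≈ 1.007246, so r/12 ≈ 0.00724641.
r ≈ 12·0.00724641 = 8.69569%.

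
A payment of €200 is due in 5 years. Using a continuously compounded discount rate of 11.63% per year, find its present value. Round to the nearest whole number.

P = A·e^(−rt) = 200·e^(−0.5815).
e^(−0.5815) ≈ 0.559059149, so P ≈ 111.8118.

€112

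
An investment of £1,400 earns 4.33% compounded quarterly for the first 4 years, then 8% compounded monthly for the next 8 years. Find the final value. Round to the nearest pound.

£3,148

After 4 years at 4.33%: 1,400 × 1.187997677 ≈ 1,663.1967.
Then 8 years at 8%: 1,663.1967 × 1.89245722 ≈ 3,147.5287.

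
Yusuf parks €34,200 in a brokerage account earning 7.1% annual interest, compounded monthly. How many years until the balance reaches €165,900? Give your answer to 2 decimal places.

We need (1 + 0.00591667)^(12t) = 4.8509, so 12t = ln 4.8509 / ln 1.005917 ≈ 267.6890.
t ≈ 267.6890/12 = 22.3074 years.

22.31 years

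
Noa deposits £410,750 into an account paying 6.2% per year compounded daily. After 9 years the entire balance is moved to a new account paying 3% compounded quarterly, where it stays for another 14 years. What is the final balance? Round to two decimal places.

Phase 1: 410,750·(1 + 0.062/365)^3285 ≈ 717,617.9831.
Phase 2: 717,617.9831·(1 + 0.0075)^56 ≈ 1,090,476.6808.

£1,090,476.68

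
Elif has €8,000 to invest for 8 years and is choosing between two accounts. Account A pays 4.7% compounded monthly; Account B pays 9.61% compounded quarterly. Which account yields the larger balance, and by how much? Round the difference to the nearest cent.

Account B, by €5,458.23

A: (1 + 0.047/12)^96 ≈ 1.4553778879, so 8,000 × 1.4553778879 ≈ 11,643.0231.
B: (1 + 0.024025)^32 ≈ 2.1376564074, so 8,000 × 2.1376564074 ≈ 17,101.2513.
Difference ≈ 5,458.2282 in favor of B.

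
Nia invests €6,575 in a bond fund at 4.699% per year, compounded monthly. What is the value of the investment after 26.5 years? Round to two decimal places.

€22,784.44

Growth factor = (1 + 0.04699/12)^318 ≈ 3.4653141063.
A ≈ 6,575 × 3.4653141063 ≈ 22,784.4402.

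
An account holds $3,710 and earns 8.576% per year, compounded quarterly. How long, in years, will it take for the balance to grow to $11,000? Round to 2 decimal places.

12.81 years

(1 + 0.02144)^(4t) = 11,000/3,710 = 2.965.
4t·ln(1 + 0.02144) = ln(2.965); 4t = 1.0869/0.0212134 ≈ 51.2348.
t ≈ 12.8087 years.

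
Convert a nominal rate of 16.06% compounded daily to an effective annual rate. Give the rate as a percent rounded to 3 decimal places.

17.417%

EAR = (1 + 16.06%/365)^365 − 1 = (1 + 0.00044)^365 − 1.
(1 + 0.00044)^365 ≈ 1.174174, so EAR ≈ 17.41737%.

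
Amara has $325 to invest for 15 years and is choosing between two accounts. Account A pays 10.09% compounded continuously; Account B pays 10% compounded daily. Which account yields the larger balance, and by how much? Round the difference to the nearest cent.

Account A, by $20.10

Account A growth factor: e^(0.1009·15) = e^1.5135 ≈ 4.542602111; balance ≈ 1,476.3457.
Account B growth factor: (1 + 0.1/365)^5475 ≈ 4.480768438; balance ≈ 1,456.2497.
Account A is larger by 20.0959.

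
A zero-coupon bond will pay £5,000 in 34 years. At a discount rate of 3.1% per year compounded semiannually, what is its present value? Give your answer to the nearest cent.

£1,756.85

Periodic rate = 3.1%/2 = 0.0155; 68 periods.
P = 5,000/(1 + 0.0155)^68 ≈ 5,000/2.846001249 ≈ 1,756.8510.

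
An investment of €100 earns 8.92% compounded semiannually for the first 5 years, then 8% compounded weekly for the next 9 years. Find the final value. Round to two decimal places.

After 5 years at 8.92%: 100 × 1.54703527 ≈ 154.7035.
Then 9 years at 8%: 154.7035 × 2.05329685 ≈ 317.6523.

€317.65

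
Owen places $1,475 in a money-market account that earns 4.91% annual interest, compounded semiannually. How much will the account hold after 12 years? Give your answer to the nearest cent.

$2,639.90

Periodic rate = 4.91%/2 = 0.02455; periods = 2·12 = 24.
A = 1,475·(1 + 0.02455)^24 ≈ 1,475·1.789764064 ≈ 2,639.9020.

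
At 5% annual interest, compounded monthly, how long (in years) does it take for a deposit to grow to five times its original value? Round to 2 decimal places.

(1 + 0.00416667)^(12t) = 5.
12t = ln 5 / ln(1 + 0.00416667) ≈ 1.6094/0.00415801 ≈ 387.0693.
t ≈ 32.2558.

32.26 years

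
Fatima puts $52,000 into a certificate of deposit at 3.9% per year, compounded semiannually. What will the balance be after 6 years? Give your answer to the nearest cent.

Growth factor = (1 + 0.0195)^12 ≈ 1.2608016293.
A ≈ 52,000 × 1.2608016293 ≈ 65,561.6847.

$65,561.68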